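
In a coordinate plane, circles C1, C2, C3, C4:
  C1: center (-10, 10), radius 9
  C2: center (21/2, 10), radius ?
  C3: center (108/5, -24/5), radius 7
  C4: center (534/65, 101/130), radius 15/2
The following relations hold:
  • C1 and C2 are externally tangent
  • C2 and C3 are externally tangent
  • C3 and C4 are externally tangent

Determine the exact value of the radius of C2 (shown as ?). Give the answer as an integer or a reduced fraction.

23/2

1. [ext C1·C2]  r_C2² + 18r_C2 − 1357/4 = 0  ⇒  r_C2 = 23/2 (r>0 drops 1)
2. [ext C2·C3]  r_C2² + 14r_C2 − 1173/4 = 0  ⇒  r_C2 = 23/2 (r>0 drops 1)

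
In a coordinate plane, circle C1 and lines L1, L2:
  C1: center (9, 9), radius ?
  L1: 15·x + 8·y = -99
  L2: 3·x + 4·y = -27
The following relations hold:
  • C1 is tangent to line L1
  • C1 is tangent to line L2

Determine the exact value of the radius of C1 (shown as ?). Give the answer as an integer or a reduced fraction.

18

1. [C1‖L1]  r_C1² − 324 = 0  ⇒  r_C1 = 18 (r>0 drops 1)
2. [C1‖L2]  r_C1² − 324 = 0  ⇒  r_C1 = 18 (r>0 drops 1)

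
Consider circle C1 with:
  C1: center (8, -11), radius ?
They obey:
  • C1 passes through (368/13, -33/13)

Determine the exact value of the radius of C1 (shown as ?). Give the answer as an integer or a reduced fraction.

1. [C1∋P]  r_C1² − 484 = 0  ⇒  r_C1 = 22 (r>0 drops 1)

22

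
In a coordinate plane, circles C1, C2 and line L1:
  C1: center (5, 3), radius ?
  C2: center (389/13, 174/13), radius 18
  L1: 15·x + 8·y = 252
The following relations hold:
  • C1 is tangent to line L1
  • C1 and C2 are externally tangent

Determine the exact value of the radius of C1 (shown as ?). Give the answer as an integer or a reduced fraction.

9

1. [C1‖L1]  r_C1² − 81 = 0  ⇒  r_C1 = 9 (r>0 drops 1)
2. [ext C1·C2]  r_C1² + 36r_C1 − 405 = 0  ⇒  r_C1 = 9 (r>0 drops 1)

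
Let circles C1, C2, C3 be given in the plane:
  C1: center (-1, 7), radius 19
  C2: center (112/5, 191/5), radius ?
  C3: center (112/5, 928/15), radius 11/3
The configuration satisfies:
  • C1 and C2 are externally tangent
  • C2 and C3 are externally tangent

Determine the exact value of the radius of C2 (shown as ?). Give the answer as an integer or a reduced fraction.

20

1. [ext C1·C2]  r_C2² + 38r_C2 − 1160 = 0  ⇒  r_C2 = 20 (r>0 drops 1)
2. [ext C2·C3]  r_C2² + (22/3)r_C2 − 1640/3 = 0  ⇒  r_C2 = 20 (r>0 drops 1)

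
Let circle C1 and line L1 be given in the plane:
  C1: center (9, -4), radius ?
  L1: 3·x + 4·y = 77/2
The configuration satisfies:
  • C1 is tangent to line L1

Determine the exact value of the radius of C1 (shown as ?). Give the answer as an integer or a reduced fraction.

11/2

1. [C1‖L1]  r_C1² − 121/4 = 0  ⇒  r_C1 = 11/2 (r>0 drops 1)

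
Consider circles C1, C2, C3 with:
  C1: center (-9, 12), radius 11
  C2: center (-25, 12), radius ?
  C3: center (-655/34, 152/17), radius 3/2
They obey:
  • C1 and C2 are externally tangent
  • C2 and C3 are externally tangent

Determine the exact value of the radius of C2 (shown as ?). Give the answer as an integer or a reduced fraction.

5

1. [ext C1·C2]  r_C2² + 22r_C2 − 135 = 0  ⇒  r_C2 = 5 (r>0 drops 1)
2. [ext C2·C3]  r_C2² + 3r_C2 − 40 = 0  ⇒  r_C2 = 5 (r>0 drops 1)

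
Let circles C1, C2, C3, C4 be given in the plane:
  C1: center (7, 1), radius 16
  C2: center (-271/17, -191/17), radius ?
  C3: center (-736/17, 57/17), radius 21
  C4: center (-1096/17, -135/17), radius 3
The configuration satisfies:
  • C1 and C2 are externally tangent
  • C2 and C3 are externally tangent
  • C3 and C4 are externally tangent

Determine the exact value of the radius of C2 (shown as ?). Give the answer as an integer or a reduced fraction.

10

1. [ext C1·C2]  r_C2² + 32r_C2 − 420 = 0  ⇒  r_C2 = 10 (r>0 drops 1)
2. [ext C2·C3]  r_C2² + 42r_C2 − 520 = 0  ⇒  r_C2 = 10 (r>0 drops 1)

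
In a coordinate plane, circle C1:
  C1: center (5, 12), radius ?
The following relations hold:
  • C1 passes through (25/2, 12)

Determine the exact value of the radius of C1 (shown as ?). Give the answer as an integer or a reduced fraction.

15/2

1. [C1∋P]  r_C1² − 225/4 = 0  ⇒  r_C1 = 15/2 (r>0 drops 1)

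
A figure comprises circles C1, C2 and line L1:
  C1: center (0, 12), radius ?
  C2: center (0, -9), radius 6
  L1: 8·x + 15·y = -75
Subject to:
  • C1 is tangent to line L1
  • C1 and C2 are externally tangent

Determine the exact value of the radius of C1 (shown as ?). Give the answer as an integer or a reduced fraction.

15

1. [C1‖L1]  r_C1² − 225 = 0  ⇒  r_C1 = 15 (r>0 drops 1)
2. [ext C1·C2]  r_C1² + 12r_C1 − 405 = 0  ⇒  r_C1 = 15 (r>0 drops 1)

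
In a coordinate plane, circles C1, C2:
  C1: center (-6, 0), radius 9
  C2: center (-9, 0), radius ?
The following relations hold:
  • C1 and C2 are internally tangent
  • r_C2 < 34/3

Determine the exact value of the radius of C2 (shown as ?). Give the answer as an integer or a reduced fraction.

1. [int C1,C2]  r_C2² − 18r_C2 + 72 = 0  ⇒  r_C2 = 6 or 12
2. given r_C2 < 34/3: keep 6

6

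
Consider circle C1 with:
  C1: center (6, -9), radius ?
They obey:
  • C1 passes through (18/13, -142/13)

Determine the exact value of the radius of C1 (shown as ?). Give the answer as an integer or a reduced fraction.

1. [C1∋P]  r_C1² − 25 = 0  ⇒  r_C1 = 5 (r>0 drops 1)

5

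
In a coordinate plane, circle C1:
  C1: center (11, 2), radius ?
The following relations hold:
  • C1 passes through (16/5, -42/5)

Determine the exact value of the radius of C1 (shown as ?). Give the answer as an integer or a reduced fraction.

13

1. [C1∋P]  r_C1² − 169 = 0  ⇒  r_C1 = 13 (r>0 drops 1)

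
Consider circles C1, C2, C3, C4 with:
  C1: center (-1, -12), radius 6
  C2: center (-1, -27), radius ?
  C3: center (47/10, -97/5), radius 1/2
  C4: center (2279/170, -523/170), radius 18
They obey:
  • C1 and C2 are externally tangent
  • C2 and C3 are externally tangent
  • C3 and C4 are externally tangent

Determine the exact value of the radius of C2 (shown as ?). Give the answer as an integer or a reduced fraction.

9

1. [ext C1·C2]  r_C2² + 12r_C2 − 189 = 0  ⇒  r_C2 = 9 (r>0 drops 1)
2. [ext C2·C3]  r_C2² + 1r_C2 − 90 = 0  ⇒  r_C2 = 9 (r>0 drops 1)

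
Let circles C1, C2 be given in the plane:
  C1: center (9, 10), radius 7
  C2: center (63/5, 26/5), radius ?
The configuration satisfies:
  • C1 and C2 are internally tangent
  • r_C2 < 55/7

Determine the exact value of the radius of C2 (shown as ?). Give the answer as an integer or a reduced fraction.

1. [int C1,C2]  r_C2² − 14r_C2 + 13 = 0  ⇒  r_C2 = 1 or 13
2. given r_C2 < 55/7: keep 1

1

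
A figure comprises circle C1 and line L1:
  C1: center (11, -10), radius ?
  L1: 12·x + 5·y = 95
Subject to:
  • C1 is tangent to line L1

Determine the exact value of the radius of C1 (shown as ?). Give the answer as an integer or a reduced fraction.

1. [C1‖L1]  r_C1² − 1 = 0  ⇒  r_C1 = 1 (r>0 drops 1)

1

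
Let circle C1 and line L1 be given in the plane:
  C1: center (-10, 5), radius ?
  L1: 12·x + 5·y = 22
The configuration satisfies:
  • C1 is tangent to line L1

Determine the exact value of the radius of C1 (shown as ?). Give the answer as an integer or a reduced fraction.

1. [C1‖L1]  r_C1² − 81 = 0  ⇒  r_C1 = 9 (r>0 drops 1)

9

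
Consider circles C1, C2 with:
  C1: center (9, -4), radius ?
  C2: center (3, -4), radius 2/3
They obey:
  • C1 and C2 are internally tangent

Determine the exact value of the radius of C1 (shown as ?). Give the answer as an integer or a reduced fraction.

20/3

1. [int C1,C2]  r_C1² − (4/3)r_C1 − 320/9 = 0  ⇒  r_C1 = 20/3 (r>0 drops 1)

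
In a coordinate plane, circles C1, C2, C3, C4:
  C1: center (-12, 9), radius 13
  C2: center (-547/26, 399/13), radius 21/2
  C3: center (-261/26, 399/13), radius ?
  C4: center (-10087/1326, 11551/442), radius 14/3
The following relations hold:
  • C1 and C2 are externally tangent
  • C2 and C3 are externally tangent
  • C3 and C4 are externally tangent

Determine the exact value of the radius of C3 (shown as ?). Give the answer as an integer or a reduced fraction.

1. [ext C2·C3]  r_C3² + 21r_C3 − 43/4 = 0  ⇒  r_C3 = 1/2 (r>0 drops 1)
2. [ext C3·C4]  r_C3² + (28/3)r_C3 − 59/12 = 0  ⇒  r_C3 = 1/2 (r>0 drops 1)

1/2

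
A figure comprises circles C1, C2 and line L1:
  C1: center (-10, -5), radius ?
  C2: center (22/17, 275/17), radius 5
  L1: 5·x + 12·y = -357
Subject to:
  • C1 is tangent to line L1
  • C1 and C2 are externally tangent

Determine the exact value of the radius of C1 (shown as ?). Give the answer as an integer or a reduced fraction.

19

1. [C1‖L1]  r_C1² − 361 = 0  ⇒  r_C1 = 19 (r>0 drops 1)
2. [ext C1·C2]  r_C1² + 10r_C1 − 551 = 0  ⇒  r_C1 = 19 (r>0 drops 1)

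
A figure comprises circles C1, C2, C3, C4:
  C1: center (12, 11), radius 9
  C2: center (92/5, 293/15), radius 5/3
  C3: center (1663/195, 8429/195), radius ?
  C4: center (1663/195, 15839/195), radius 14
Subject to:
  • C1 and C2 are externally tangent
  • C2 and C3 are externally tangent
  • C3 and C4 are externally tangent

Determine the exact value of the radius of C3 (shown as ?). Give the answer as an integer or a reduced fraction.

1. [ext C2·C3]  r_C3² + (10/3)r_C3 − 656 = 0  ⇒  r_C3 = 24 (r>0 drops 1)
2. [ext C3·C4]  r_C3² + 28r_C3 − 1248 = 0  ⇒  r_C3 = 24 (r>0 drops 1)

24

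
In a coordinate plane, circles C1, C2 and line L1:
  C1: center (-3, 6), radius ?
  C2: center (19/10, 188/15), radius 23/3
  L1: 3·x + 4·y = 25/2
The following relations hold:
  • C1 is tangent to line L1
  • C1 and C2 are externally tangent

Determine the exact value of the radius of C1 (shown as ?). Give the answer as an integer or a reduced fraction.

1. [C1‖L1]  r_C1² − 1/4 = 0  ⇒  r_C1 = 1/2 (r>0 drops 1)
2. [ext C1·C2]  r_C1² + (46/3)r_C1 − 95/12 = 0  ⇒  r_C1 = 1/2 (r>0 drops 1)

1/2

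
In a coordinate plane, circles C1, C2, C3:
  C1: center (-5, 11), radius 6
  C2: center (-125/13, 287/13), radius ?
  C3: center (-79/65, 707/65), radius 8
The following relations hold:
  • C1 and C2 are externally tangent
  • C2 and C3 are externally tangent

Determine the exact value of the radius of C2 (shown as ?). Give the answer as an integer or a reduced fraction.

6

1. [ext C1·C2]  r_C2² + 12r_C2 − 108 = 0  ⇒  r_C2 = 6 (r>0 drops 1)
2. [ext C2·C3]  r_C2² + 16r_C2 − 132 = 0  ⇒  r_C2 = 6 (r>0 drops 1)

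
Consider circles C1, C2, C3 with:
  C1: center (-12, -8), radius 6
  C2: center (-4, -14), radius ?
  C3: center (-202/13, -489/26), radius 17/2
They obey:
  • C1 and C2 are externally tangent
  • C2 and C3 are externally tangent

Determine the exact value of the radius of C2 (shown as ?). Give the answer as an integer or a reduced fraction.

4

1. [ext C1·C2]  r_C2² + 12r_C2 − 64 = 0  ⇒  r_C2 = 4 (r>0 drops 1)
2. [ext C2·C3]  r_C2² + 17r_C2 − 84 = 0  ⇒  r_C2 = 4 (r>0 drops 1)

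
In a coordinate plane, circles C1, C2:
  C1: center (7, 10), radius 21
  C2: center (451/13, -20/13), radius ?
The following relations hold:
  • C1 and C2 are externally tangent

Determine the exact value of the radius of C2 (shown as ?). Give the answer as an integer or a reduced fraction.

1. [ext C1·C2]  r_C2² + 42r_C2 − 459 = 0  ⇒  r_C2 = 9 (r>0 drops 1)

9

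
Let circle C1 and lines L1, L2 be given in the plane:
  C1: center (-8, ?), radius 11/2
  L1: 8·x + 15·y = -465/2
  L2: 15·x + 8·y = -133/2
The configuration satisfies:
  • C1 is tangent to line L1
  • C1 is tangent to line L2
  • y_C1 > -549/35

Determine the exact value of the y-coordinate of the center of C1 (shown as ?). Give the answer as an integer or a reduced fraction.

1. [C1‖L1]  y_C1² + (337/15)y_C1 + 262/3 = 0  ⇒  y_C1 = -262/15 or -5
2. [C1‖L2]  y_C1² − (107/8)y_C1 − 735/8 = 0  ⇒  y_C1 = -5 or 147/8

-5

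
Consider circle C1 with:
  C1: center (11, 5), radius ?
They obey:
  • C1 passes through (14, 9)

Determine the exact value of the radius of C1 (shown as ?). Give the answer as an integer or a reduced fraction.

1. [C1∋P]  r_C1² − 25 = 0  ⇒  r_C1 = 5 (r>0 drops 1)

5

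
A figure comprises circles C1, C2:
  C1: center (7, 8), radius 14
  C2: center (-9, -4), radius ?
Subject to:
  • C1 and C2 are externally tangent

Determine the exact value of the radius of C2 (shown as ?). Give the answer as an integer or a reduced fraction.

1. [ext C1·C2]  r_C2² + 28r_C2 − 204 = 0  ⇒  r_C2 = 6 (r>0 drops 1)

6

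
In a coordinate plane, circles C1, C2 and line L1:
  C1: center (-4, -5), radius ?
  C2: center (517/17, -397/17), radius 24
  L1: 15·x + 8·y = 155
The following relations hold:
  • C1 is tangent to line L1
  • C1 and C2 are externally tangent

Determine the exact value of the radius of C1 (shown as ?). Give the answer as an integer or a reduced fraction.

1. [C1‖L1]  r_C1² − 225 = 0  ⇒  r_C1 = 15 (r>0 drops 1)
2. [ext C1·C2]  r_C1² + 48r_C1 − 945 = 0  ⇒  r_C1 = 15 (r>0 drops 1)

15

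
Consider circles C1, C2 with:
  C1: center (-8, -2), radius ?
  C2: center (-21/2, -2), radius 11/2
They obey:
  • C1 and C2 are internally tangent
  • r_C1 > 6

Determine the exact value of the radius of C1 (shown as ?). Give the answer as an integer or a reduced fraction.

1. [int C1,C2]  r_C1² − 11r_C1 + 24 = 0  ⇒  r_C1 = 3 or 8
2. given r_C1 > 6: keep 8

8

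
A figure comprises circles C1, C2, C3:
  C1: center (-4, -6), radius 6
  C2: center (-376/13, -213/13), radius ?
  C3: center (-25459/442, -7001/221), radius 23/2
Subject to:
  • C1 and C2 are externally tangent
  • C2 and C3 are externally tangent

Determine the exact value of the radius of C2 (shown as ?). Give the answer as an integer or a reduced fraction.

1. [ext C1·C2]  r_C2² + 12r_C2 − 693 = 0  ⇒  r_C2 = 21 (r>0 drops 1)
2. [ext C2·C3]  r_C2² + 23r_C2 − 924 = 0  ⇒  r_C2 = 21 (r>0 drops 1)

21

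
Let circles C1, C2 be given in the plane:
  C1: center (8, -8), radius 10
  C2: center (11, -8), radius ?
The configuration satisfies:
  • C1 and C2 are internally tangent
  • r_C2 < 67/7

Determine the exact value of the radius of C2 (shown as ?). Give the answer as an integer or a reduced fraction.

1. [int C1,C2]  r_C2² − 20r_C2 + 91 = 0  ⇒  r_C2 = 7 or 13
2. given r_C2 < 67/7: keep 7

7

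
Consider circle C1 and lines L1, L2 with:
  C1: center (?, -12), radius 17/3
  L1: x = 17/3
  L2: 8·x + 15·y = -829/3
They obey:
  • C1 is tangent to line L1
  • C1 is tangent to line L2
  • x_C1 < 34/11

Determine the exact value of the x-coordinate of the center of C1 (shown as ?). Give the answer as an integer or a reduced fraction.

0

1. [C1‖L1]  x_C1² − (34/3)x_C1 = 0  ⇒  x_C1 = 0 or 34/3
2. [C1‖L2]  x_C1² + (289/12)x_C1 = 0  ⇒  x_C1 = -289/12 or 0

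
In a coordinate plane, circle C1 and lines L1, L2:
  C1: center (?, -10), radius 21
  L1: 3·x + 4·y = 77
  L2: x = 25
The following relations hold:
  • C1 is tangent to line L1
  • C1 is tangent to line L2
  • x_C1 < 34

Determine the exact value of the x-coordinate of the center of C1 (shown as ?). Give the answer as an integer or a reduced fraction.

1. [C1‖L1]  x_C1² − 78x_C1 + 296 = 0  ⇒  x_C1 = 4 or 74
2. [C1‖L2]  x_C1² − 50x_C1 + 184 = 0  ⇒  x_C1 = 4 or 46

4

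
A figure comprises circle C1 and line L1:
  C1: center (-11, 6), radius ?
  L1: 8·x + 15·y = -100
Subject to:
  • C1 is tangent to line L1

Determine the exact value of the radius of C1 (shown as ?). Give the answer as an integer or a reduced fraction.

6

1. [C1‖L1]  r_C1² − 36 = 0  ⇒  r_C1 = 6 (r>0 drops 1)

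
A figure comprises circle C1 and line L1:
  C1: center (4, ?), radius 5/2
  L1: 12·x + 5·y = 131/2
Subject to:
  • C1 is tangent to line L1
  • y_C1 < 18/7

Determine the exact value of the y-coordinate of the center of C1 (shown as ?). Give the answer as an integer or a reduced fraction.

1. [C1‖L1]  y_C1² − 7y_C1 − 30 = 0  ⇒  y_C1 = -3 or 10
2. given y_C1 < 18/7: keep -3

-3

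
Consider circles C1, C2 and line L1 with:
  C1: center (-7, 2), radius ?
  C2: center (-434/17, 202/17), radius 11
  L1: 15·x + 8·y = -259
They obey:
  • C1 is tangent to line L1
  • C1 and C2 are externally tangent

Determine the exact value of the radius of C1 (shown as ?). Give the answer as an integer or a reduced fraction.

10

1. [C1‖L1]  r_C1² − 100 = 0  ⇒  r_C1 = 10 (r>0 drops 1)
2. [ext C1·C2]  r_C1² + 22r_C1 − 320 = 0  ⇒  r_C1 = 10 (r>0 drops 1)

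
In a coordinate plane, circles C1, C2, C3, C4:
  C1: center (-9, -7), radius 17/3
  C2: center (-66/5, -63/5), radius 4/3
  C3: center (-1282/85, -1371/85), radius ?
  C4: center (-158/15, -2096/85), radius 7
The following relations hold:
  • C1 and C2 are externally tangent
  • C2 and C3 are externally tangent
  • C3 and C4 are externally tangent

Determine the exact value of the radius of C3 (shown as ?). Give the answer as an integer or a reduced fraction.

8/3

1. [ext C2·C3]  r_C3² + (8/3)r_C3 − 128/9 = 0  ⇒  r_C3 = 8/3 (r>0 drops 1)
2. [ext C3·C4]  r_C3² + 14r_C3 − 400/9 = 0  ⇒  r_C3 = 8/3 (r>0 drops 1)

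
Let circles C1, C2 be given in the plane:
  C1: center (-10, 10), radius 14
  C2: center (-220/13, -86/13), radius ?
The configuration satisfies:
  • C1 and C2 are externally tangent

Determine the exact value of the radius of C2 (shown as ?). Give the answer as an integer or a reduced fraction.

1. [ext C1·C2]  r_C2² + 28r_C2 − 128 = 0  ⇒  r_C2 = 4 (r>0 drops 1)

4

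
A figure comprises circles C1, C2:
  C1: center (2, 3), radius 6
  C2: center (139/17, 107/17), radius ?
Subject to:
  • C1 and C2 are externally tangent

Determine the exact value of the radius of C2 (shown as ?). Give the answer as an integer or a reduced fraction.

1

1. [ext C1·C2]  r_C2² + 12r_C2 − 13 = 0  ⇒  r_C2 = 1 (r>0 drops 1)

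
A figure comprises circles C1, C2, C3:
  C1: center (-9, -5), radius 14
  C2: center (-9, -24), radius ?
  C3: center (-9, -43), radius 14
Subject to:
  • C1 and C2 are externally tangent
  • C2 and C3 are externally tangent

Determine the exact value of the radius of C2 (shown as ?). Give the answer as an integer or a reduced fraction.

5

1. [ext C1·C2]  r_C2² + 28r_C2 − 165 = 0  ⇒  r_C2 = 5 (r>0 drops 1)
2. [ext C2·C3]  r_C2² + 28r_C2 − 165 = 0  ⇒  r_C2 = 5 (r>0 drops 1)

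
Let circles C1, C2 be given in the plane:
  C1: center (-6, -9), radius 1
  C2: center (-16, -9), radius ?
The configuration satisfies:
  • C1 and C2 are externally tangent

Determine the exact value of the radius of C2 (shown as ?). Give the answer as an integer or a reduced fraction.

9

1. [ext C1·C2]  r_C2² + 2r_C2 − 99 = 0  ⇒  r_C2 = 9 (r>0 drops 1)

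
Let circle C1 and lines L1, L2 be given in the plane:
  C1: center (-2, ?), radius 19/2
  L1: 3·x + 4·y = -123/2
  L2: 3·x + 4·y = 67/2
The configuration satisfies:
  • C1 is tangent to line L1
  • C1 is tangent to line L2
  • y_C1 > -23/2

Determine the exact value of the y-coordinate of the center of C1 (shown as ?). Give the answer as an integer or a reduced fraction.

1. [C1‖L1]  y_C1² + (111/4)y_C1 + 103/2 = 0  ⇒  y_C1 = -103/4 or -2
2. [C1‖L2]  y_C1² − (79/4)y_C1 − 87/2 = 0  ⇒  y_C1 = -2 or 87/4

-2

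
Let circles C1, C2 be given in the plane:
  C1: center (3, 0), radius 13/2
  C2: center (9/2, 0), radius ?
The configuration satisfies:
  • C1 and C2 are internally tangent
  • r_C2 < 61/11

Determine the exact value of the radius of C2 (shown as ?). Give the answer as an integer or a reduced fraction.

1. [int C1,C2]  r_C2² − 13r_C2 + 40 = 0  ⇒  r_C2 = 5 or 8
2. given r_C2 < 61/11: keep 5

5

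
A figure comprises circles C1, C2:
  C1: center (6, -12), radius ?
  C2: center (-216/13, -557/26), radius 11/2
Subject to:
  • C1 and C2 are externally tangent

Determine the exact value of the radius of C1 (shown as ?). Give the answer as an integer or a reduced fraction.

19

1. [ext C1·C2]  r_C1² + 11r_C1 − 570 = 0  ⇒  r_C1 = 19 (r>0 drops 1)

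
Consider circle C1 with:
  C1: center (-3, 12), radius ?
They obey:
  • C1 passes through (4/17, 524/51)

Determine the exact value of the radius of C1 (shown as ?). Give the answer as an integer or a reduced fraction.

1. [C1∋P]  r_C1² − 121/9 = 0  ⇒  r_C1 = 11/3 (r>0 drops 1)

11/3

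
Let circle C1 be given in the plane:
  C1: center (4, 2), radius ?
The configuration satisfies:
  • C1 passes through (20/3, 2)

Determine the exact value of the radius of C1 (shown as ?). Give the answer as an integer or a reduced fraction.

8/3

1. [C1∋P]  r_C1² − 64/9 = 0  ⇒  r_C1 = 8/3 (r>0 drops 1)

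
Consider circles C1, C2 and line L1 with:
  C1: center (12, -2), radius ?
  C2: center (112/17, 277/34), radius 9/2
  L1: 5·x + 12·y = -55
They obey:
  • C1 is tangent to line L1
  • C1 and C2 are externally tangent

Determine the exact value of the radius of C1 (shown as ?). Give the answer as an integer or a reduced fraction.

1. [C1‖L1]  r_C1² − 49 = 0  ⇒  r_C1 = 7 (r>0 drops 1)
2. [ext C1·C2]  r_C1² + 9r_C1 − 112 = 0  ⇒  r_C1 = 7 (r>0 drops 1)

7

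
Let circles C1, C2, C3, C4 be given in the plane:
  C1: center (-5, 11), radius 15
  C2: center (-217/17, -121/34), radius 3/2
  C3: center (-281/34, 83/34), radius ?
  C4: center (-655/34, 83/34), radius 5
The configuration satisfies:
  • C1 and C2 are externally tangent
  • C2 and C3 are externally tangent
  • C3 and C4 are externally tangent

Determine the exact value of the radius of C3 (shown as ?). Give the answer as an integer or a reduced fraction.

1. [ext C2·C3]  r_C3² + 3r_C3 − 54 = 0  ⇒  r_C3 = 6 (r>0 drops 1)
2. [ext C3·C4]  r_C3² + 10r_C3 − 96 = 0  ⇒  r_C3 = 6 (r>0 drops 1)

6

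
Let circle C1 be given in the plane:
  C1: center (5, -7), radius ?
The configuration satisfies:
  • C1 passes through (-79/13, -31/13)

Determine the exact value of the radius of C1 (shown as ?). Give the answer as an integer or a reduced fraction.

12

1. [C1∋P]  r_C1² − 144 = 0  ⇒  r_C1 = 12 (r>0 drops 1)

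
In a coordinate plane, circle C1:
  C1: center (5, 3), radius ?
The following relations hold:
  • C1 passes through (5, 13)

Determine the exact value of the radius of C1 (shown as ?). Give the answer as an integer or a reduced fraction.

10

1. [C1∋P]  r_C1² − 100 = 0  ⇒  r_C1 = 10 (r>0 drops 1)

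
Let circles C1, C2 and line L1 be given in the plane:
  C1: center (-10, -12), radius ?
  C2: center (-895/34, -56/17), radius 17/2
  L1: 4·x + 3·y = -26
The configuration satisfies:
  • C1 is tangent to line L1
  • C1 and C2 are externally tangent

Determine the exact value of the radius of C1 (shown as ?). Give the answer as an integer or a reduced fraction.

1. [C1‖L1]  r_C1² − 100 = 0  ⇒  r_C1 = 10 (r>0 drops 1)
2. [ext C1·C2]  r_C1² + 17r_C1 − 270 = 0  ⇒  r_C1 = 10 (r>0 drops 1)

10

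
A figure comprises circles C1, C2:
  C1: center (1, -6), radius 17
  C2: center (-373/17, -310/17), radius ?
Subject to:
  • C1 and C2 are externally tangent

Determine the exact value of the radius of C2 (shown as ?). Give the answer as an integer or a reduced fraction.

1. [ext C1·C2]  r_C2² + 34r_C2 − 387 = 0  ⇒  r_C2 = 9 (r>0 drops 1)

9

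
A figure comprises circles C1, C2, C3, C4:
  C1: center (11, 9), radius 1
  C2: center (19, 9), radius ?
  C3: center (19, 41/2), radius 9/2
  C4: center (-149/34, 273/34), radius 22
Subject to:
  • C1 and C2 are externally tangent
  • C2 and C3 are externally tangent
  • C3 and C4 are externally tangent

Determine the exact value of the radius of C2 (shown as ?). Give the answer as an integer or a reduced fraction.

7

1. [ext C1·C2]  r_C2² + 2r_C2 − 63 = 0  ⇒  r_C2 = 7 (r>0 drops 1)
2. [ext C2·C3]  r_C2² + 9r_C2 − 112 = 0  ⇒  r_C2 = 7 (r>0 drops 1)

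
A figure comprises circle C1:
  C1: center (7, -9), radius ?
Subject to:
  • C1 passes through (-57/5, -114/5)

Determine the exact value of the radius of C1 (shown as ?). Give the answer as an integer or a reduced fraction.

23

1. [C1∋P]  r_C1² − 529 = 0  ⇒  r_C1 = 23 (r>0 drops 1)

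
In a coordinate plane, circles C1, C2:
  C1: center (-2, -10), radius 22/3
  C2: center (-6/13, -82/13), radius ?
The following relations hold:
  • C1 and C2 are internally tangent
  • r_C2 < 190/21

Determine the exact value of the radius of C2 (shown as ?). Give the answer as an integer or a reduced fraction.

10/3

1. [int C1,C2]  r_C2² − (44/3)r_C2 + 340/9 = 0  ⇒  r_C2 = 10/3 or 34/3
2. given r_C2 < 190/21: keep 10/3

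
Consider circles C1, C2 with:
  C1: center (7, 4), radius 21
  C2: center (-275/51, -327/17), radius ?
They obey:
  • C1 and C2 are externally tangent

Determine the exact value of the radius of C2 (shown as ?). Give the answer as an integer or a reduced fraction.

16/3

1. [ext C1·C2]  r_C2² + 42r_C2 − 2272/9 = 0  ⇒  r_C2 = 16/3 (r>0 drops 1)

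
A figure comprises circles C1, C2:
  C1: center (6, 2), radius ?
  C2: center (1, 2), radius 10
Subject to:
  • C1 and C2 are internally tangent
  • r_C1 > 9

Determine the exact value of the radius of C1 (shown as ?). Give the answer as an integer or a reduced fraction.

1. [int C1,C2]  r_C1² − 20r_C1 + 75 = 0  ⇒  r_C1 = 5 or 15
2. given r_C1 > 9: keep 15

15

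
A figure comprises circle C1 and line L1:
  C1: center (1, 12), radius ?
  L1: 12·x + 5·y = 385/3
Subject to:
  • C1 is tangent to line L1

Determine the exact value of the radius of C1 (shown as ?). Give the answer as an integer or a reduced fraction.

13/3

1. [C1‖L1]  r_C1² − 169/9 = 0  ⇒  r_C1 = 13/3 (r>0 drops 1)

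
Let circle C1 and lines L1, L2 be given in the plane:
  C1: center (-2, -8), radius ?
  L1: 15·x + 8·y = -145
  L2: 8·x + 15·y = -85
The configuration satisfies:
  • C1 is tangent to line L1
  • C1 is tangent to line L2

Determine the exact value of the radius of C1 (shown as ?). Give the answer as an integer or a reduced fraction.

1. [C1‖L1]  r_C1² − 9 = 0  ⇒  r_C1 = 3 (r>0 drops 1)
2. [C1‖L2]  r_C1² − 9 = 0  ⇒  r_C1 = 3 (r>0 drops 1)

3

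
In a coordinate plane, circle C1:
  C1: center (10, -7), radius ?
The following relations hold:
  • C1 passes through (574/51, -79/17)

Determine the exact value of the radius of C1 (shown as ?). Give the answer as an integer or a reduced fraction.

8/3

1. [C1∋P]  r_C1² − 64/9 = 0  ⇒  r_C1 = 8/3 (r>0 drops 1)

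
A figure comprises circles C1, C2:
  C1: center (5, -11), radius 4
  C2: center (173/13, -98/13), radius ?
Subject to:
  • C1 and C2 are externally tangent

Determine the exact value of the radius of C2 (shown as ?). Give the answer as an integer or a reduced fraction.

5

1. [ext C1·C2]  r_C2² + 8r_C2 − 65 = 0  ⇒  r_C2 = 5 (r>0 drops 1)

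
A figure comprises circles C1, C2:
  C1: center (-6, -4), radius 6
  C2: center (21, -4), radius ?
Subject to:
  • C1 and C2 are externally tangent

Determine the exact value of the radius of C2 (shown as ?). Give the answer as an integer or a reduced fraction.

1. [ext C1·C2]  r_C2² + 12r_C2 − 693 = 0  ⇒  r_C2 = 21 (r>0 drops 1)

21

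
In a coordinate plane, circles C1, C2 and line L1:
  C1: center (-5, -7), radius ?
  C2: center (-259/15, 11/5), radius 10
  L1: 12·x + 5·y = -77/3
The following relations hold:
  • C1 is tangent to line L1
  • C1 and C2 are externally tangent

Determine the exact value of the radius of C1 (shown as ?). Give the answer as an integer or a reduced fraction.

1. [C1‖L1]  r_C1² − 256/9 = 0  ⇒  r_C1 = 16/3 (r>0 drops 1)
2. [ext C1·C2]  r_C1² + 20r_C1 − 1216/9 = 0  ⇒  r_C1 = 16/3 (r>0 drops 1)

16/3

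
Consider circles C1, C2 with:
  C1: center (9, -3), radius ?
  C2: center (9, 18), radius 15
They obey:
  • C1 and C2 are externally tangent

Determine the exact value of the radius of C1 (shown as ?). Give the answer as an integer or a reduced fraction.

6

1. [ext C1·C2]  r_C1² + 30r_C1 − 216 = 0  ⇒  r_C1 = 6 (r>0 drops 1)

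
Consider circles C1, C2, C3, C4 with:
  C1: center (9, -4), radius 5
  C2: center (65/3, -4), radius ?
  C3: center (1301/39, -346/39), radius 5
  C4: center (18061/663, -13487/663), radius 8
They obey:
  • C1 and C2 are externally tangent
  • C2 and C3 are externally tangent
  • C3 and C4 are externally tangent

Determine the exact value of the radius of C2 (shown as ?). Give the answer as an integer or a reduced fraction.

1. [ext C1·C2]  r_C2² + 10r_C2 − 1219/9 = 0  ⇒  r_C2 = 23/3 (r>0 drops 1)
2. [ext C2·C3]  r_C2² + 10r_C2 − 1219/9 = 0  ⇒  r_C2 = 23/3 (r>0 drops 1)

23/3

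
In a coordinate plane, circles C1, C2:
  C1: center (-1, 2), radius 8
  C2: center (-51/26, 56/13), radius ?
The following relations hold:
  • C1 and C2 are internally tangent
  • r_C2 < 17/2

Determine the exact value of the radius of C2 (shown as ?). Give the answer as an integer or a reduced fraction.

1. [int C1,C2]  r_C2² − 16r_C2 + 231/4 = 0  ⇒  r_C2 = 11/2 or 21/2
2. given r_C2 < 17/2: keep 11/2

11/2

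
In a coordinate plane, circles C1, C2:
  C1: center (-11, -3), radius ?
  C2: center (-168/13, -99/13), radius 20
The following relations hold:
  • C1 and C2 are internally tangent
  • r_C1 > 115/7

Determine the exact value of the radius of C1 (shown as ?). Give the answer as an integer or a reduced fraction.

25

1. [int C1,C2]  r_C1² − 40r_C1 + 375 = 0  ⇒  r_C1 = 15 or 25
2. given r_C1 > 115/7: keep 25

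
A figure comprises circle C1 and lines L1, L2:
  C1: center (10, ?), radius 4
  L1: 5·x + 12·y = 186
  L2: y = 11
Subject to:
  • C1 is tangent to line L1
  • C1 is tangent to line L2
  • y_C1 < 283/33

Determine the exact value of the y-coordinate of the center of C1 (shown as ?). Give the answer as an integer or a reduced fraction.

1. [C1‖L1]  y_C1² − (68/3)y_C1 + 329/3 = 0  ⇒  y_C1 = 7 or 47/3
2. [C1‖L2]  y_C1² − 22y_C1 + 105 = 0  ⇒  y_C1 = 7 or 15

7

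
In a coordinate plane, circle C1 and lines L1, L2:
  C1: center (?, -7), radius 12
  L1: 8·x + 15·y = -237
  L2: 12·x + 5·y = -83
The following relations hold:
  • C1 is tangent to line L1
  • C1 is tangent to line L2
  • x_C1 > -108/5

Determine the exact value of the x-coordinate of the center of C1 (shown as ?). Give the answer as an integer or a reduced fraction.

9

1. [C1‖L1]  x_C1² + 33x_C1 − 378 = 0  ⇒  x_C1 = -42 or 9
2. [C1‖L2]  x_C1² + 8x_C1 − 153 = 0  ⇒  x_C1 = -17 or 9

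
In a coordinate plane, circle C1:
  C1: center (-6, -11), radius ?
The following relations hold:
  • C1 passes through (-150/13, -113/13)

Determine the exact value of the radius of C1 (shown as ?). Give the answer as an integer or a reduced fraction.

1. [C1∋P]  r_C1² − 36 = 0  ⇒  r_C1 = 6 (r>0 drops 1)

6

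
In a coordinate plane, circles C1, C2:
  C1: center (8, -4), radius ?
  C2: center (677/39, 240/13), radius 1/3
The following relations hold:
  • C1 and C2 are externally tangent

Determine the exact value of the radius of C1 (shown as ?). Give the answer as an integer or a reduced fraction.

24

1. [ext C1·C2]  r_C1² + (2/3)r_C1 − 592 = 0  ⇒  r_C1 = 24 (r>0 drops 1)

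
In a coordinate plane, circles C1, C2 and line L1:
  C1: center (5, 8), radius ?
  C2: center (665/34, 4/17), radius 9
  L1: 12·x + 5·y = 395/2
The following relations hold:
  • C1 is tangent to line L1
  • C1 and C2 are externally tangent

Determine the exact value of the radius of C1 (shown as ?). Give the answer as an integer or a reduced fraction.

15/2

1. [C1‖L1]  r_C1² − 225/4 = 0  ⇒  r_C1 = 15/2 (r>0 drops 1)
2. [ext C1·C2]  r_C1² + 18r_C1 − 765/4 = 0  ⇒  r_C1 = 15/2 (r>0 drops 1)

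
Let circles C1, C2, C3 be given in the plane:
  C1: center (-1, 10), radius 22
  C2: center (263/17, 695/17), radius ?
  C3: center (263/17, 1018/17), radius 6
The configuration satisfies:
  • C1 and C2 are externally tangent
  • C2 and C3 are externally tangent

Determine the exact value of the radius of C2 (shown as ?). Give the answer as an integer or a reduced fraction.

1. [ext C1·C2]  r_C2² + 44r_C2 − 741 = 0  ⇒  r_C2 = 13 (r>0 drops 1)
2. [ext C2·C3]  r_C2² + 12r_C2 − 325 = 0  ⇒  r_C2 = 13 (r>0 drops 1)

13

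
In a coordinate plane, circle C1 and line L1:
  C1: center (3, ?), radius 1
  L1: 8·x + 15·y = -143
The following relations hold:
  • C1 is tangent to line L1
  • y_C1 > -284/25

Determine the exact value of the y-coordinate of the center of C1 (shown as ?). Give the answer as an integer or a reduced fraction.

1. [C1‖L1]  y_C1² + (334/15)y_C1 + 368/3 = 0  ⇒  y_C1 = -184/15 or -10
2. given y_C1 > -284/25: keep -10

-10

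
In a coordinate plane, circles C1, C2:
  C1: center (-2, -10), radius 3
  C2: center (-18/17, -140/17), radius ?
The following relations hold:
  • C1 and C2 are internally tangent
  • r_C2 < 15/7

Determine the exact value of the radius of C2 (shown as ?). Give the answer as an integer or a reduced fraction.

1. [int C1,C2]  r_C2² − 6r_C2 + 5 = 0  ⇒  r_C2 = 1 or 5
2. given r_C2 < 15/7: keep 1

1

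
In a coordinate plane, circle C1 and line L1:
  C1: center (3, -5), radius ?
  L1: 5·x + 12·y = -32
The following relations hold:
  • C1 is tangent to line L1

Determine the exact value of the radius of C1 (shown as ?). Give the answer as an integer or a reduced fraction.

1. [C1‖L1]  r_C1² − 1 = 0  ⇒  r_C1 = 1 (r>0 drops 1)

1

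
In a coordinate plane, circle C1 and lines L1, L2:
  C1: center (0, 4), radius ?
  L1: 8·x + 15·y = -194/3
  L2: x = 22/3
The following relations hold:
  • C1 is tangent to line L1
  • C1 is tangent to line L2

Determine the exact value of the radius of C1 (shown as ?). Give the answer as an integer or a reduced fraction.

22/3

1. [C1‖L1]  r_C1² − 484/9 = 0  ⇒  r_C1 = 22/3 (r>0 drops 1)
2. [C1‖L2]  r_C1² − 484/9 = 0  ⇒  r_C1 = 22/3 (r>0 drops 1)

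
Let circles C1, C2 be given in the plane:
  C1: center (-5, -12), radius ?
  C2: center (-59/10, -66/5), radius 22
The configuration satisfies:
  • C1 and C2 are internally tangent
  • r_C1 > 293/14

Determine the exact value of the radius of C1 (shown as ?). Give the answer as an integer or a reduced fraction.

47/2

1. [int C1,C2]  r_C1² − 44r_C1 + 1927/4 = 0  ⇒  r_C1 = 41/2 or 47/2
2. given r_C1 > 293/14: keep 47/2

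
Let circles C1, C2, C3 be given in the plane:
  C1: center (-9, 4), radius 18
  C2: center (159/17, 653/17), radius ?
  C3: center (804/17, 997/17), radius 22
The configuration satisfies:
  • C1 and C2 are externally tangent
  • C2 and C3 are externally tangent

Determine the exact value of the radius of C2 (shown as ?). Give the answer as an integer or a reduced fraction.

1. [ext C1·C2]  r_C2² + 36r_C2 − 1197 = 0  ⇒  r_C2 = 21 (r>0 drops 1)
2. [ext C2·C3]  r_C2² + 44r_C2 − 1365 = 0  ⇒  r_C2 = 21 (r>0 drops 1)

21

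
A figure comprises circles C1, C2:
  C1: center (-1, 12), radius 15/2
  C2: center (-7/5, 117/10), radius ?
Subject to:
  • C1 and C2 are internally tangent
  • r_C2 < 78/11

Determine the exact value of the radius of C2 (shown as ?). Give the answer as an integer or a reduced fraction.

7

1. [int C1,C2]  r_C2² − 15r_C2 + 56 = 0  ⇒  r_C2 = 7 or 8
2. given r_C2 < 78/11: keep 7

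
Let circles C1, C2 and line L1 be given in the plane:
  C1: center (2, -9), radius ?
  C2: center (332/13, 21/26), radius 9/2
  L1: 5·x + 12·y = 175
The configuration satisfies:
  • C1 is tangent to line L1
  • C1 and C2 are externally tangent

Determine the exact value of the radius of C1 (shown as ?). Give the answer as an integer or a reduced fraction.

1. [C1‖L1]  r_C1² − 441 = 0  ⇒  r_C1 = 21 (r>0 drops 1)
2. [ext C1·C2]  r_C1² + 9r_C1 − 630 = 0  ⇒  r_C1 = 21 (r>0 drops 1)

21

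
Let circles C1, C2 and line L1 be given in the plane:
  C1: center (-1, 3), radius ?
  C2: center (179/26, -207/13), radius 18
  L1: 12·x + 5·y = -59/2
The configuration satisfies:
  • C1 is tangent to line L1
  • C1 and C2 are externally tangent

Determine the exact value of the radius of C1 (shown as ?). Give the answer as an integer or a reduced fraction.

1. [C1‖L1]  r_C1² − 25/4 = 0  ⇒  r_C1 = 5/2 (r>0 drops 1)
2. [ext C1·C2]  r_C1² + 36r_C1 − 385/4 = 0  ⇒  r_C1 = 5/2 (r>0 drops 1)

5/2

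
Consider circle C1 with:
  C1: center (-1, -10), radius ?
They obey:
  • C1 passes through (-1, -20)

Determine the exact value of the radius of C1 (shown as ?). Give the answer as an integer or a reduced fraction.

10

1. [C1∋P]  r_C1² − 100 = 0  ⇒  r_C1 = 10 (r>0 drops 1)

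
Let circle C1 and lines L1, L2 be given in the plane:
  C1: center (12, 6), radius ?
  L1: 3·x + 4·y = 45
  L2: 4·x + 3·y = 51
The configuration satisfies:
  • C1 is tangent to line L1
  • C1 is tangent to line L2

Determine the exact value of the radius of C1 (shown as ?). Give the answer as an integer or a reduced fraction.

3

1. [C1‖L1]  r_C1² − 9 = 0  ⇒  r_C1 = 3 (r>0 drops 1)
2. [C1‖L2]  r_C1² − 9 = 0  ⇒  r_C1 = 3 (r>0 drops 1)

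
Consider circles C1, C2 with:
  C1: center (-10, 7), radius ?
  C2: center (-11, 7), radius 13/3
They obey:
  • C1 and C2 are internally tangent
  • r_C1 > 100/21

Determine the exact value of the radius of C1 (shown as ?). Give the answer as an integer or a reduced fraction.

1. [int C1,C2]  r_C1² − (26/3)r_C1 + 160/9 = 0  ⇒  r_C1 = 10/3 or 16/3
2. given r_C1 > 100/21: keep 16/3

16/3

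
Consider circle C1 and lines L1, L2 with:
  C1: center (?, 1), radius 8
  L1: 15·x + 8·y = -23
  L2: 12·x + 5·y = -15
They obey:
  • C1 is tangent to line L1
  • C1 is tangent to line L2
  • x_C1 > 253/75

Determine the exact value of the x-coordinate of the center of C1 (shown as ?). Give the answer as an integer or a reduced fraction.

7

1. [C1‖L1]  x_C1² + (62/15)x_C1 − 1169/15 = 0  ⇒  x_C1 = -167/15 or 7
2. [C1‖L2]  x_C1² + (10/3)x_C1 − 217/3 = 0  ⇒  x_C1 = -31/3 or 7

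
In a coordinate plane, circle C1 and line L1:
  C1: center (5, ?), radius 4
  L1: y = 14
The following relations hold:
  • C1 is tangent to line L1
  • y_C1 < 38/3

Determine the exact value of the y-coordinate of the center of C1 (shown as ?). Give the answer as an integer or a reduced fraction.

1. [C1‖L1]  y_C1² − 28y_C1 + 180 = 0  ⇒  y_C1 = 10 or 18
2. given y_C1 < 38/3: keep 10

10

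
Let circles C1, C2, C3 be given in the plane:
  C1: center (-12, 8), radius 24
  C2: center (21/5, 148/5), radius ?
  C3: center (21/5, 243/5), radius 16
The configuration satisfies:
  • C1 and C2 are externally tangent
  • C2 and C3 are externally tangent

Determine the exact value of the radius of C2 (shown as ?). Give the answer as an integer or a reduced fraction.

3

1. [ext C1·C2]  r_C2² + 48r_C2 − 153 = 0  ⇒  r_C2 = 3 (r>0 drops 1)
2. [ext C2·C3]  r_C2² + 32r_C2 − 105 = 0  ⇒  r_C2 = 3 (r>0 drops 1)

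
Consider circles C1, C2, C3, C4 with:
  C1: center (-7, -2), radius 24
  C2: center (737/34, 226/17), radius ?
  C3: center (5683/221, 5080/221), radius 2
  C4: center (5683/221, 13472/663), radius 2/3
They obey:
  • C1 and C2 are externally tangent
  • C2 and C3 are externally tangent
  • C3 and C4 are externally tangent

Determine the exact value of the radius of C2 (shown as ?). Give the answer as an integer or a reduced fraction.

17/2

1. [ext C1·C2]  r_C2² + 48r_C2 − 1921/4 = 0  ⇒  r_C2 = 17/2 (r>0 drops 1)
2. [ext C2·C3]  r_C2² + 4r_C2 − 425/4 = 0  ⇒  r_C2 = 17/2 (r>0 drops 1)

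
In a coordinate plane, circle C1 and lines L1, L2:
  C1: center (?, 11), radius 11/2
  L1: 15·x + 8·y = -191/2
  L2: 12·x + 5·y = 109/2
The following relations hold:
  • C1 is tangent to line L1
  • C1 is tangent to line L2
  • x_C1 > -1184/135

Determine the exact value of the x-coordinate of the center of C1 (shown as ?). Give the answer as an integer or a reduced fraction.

1. [C1‖L1]  x_C1² + (367/15)x_C1 + 554/5 = 0  ⇒  x_C1 = -277/15 or -6
2. [C1‖L2]  x_C1² + (1/12)x_C1 − 71/2 = 0  ⇒  x_C1 = -6 or 71/12

-6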